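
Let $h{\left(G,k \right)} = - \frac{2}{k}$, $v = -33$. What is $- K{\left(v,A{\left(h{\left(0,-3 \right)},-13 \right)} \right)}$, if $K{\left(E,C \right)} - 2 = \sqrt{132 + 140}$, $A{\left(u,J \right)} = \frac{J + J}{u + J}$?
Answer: $-2 - 4 \sqrt{17} \approx -18.492$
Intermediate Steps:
$A{\left(u,J \right)} = \frac{2 J}{J + u}$
$K{\left(E,C \right)} = 2 + 4 \sqrt{17}$ ($K{\left(E,C \right)} = 2 + \sqrt{132 + 140} = 2 + \sqrt{272} = 2 + 4 \sqrt{17}$)
$- K{\left(v,A{\left(h{\left(0,-3 \right)},-13 \right)} \right)} = - (2 + 4 \sqrt{17}) = -2 - 4 \sqrt{17}$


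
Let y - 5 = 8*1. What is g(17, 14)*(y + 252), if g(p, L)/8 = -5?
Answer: -10600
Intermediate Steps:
g(p, L) = -40 (g(p, L) = 8*(-5) = -40)
y = 13 (y = 5 + 8*1 = 5 + 8 = 13)
g(17, 14)*(y + 252) = -40*(13 + 252) = -40*265 = -10600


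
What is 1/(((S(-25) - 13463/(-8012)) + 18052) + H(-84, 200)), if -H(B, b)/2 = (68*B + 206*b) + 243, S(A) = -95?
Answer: -8012/428668597 ≈ -1.8690e-5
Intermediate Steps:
H(B, b) = -486 - 412*b - 136*B (H(B, b) = -2*((68*B + 206*b) + 243) = -2*(243 + 68*B + 206*b) = -486 - 412*b - 136*B)
1/(((S(-25) - 13463/(-8012)) + 18052) + H(-84, 200)) = 1/(((-95 - 13463/(-8012)) + 18052) + (-486 - 412*200 - 136*(-84))) = 1/(((-95 - 13463*(-1/8012)) + 18052) + (-486 - 82400 + 11424)) = 1/(((-95 + 13463/8012) + 18052) - 71462) = 1/((-747677/8012 + 18052) - 71462) = 1/(143884947/8012 - 71462) = 1/(-428668597/8012) = -8012/428668597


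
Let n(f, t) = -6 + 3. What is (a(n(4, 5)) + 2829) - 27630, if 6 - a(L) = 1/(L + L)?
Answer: -148769/6 ≈ -24795.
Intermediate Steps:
n(f, t) = -3
a(L) = 6 - 1/(2*L) (a(L) = 6 - 1/(L + L) = 6 - 1/(2*L))
(a(n(4, 5)) + 2829) - 27630 = ((6 - ½/(-3)) + 2829) - 27630 = ((6 - ½*(-⅓)) + 2829) - 27630 = ((6 + ⅙) + 2829) - 27630 = (37/6 + 2829) - 27630 = 17011/6 - 27630 = -148769/6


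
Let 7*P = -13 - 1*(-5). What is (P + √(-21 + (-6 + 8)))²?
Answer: (8 - 7*I*√19)²/49 ≈ -17.694 - 9.9632*I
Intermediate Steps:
P = -8/7 (P = (-13 - 1*(-5))/7 = (-13 + 5)/7 = (⅐)*(-8) = -8/7 ≈ -1.1429)
(P + √(-21 + (-6 + 8)))² = (-8/7 + √(-21 + (-6 + 8)))² = (-8/7 + √(-21 + 2))² = (-8/7 + √(-19))² = (-8/7 + I*√19)²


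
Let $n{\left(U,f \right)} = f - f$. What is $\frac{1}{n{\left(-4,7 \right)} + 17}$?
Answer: $\frac{1}{17} \approx 0.058824$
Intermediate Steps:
$n{\left(U,f \right)} = 0$
$\frac{1}{n{\left(-4,7 \right)} + 17} = \frac{1}{0 + 17} = \frac{1}{17}$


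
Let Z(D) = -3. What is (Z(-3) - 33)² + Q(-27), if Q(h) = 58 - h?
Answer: 1381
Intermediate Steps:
(Z(-3) - 33)² + Q(-27) = (-3 - 33)² + (58 - 1*(-27)) = (-36)² + (58 + 27) = 1296 + 85 = 1381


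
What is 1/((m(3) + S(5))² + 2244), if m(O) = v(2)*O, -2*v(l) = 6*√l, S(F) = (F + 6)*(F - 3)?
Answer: 1445/4019234 + 99*√2/2009617 ≈ 0.00042919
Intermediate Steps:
S(F) = (-3 + F)*(6 + F) (S(F) = (6 + F)*(-3 + F) = (-3 + F)*(6 + F))
v(l) = -3*√l
m(O) = -3*O*√2 (m(O) = (-3*√2)*O = -3*O*√2)
1/((m(3) + S(5))² + 2244) = 1/((-3*3*√2 + (-18 + 5² + 3*5))² + 2244) = 1/((-9*√2 + (-18 + 25 + 15))² + 2244) = 1/((-9*√2 + 22)² + 2244) = 1/((22 - 9*√2)² + 2244) = 1/(2244 + (22 - 9*√2)²)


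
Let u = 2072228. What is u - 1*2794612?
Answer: -722384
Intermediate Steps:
u - 1*2794612 = 2072228 - 1*2794612 = 2072228 - 2794612 = -722384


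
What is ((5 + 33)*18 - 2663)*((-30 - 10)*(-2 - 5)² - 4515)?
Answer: 12814025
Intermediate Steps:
((5 + 33)*18 - 2663)*((-30 - 10)*(-2 - 5)² - 4515) = (38*18 - 2663)*(-40*(-7)² - 4515) = (684 - 2663)*(-40*49 - 4515) = -1979*(-1960 - 4515) = -1979*(-6475) = 12814025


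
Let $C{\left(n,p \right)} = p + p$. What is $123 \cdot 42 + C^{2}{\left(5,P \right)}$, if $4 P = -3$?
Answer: $\frac{20673}{4} \approx 5168.3$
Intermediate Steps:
$P = - \frac{3}{4}$ ($P = \frac{1}{4} \left(-3\right) = - \frac{3}{4} \approx -0.75$)
$C{\left(n,p \right)} = 2 p$
$123 \cdot 42 + C^{2}{\left(5,P \right)} = 123 \cdot 42 + \left(2 \left(- \frac{3}{4}\right)\right)^{2} = 5166 + \left(- \frac{3}{2}\right)^{2} = 5166 + \frac{9}{4} = \frac{20673}{4}$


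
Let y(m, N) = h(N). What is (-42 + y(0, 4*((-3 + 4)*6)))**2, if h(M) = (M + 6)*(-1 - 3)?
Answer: 26244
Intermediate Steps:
h(M) = -24 - 4*M (h(M) = (6 + M)*(-4) = -24 - 4*M)
y(m, N) = -24 - 4*N
(-42 + y(0, 4*((-3 + 4)*6)))**2 = (-42 + (-24 - 16*(-3 + 4)*6))**2 = (-42 + (-24 - 16*1*6))**2 = (-42 + (-24 - 16*6))**2 = (-42 + (-24 - 4*24))**2 = (-42 + (-24 - 96))**2 = (-42 - 120)**2 = (-162)**2 = 26244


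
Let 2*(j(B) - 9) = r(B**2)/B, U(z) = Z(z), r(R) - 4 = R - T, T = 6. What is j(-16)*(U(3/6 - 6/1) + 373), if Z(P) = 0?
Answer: 6341/16 ≈ 396.31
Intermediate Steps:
r(R) = -2 + R (r(R) = 4 + (R - 1*6) = 4 + (R - 6) = 4 + (-6 + R) = -2 + R)
U(z) = 0
j(B) = 9 + (-2 + B**2)/(2*B) (j(B) = 9 + ((-2 + B**2)/B)/2 = 9 + (-2 + B**2)/(2*B))
j(-16)*(U(3/6 - 6/1) + 373) = (9 + (1/2)*(-16) - 1/(-16))*(0 + 373) = (9 - 8 - 1*(-1/16))*373 = (9 - 8 + 1/16)*373 = (17/16)*373 = 6341/16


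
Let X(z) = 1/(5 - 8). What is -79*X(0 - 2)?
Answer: 79/3 ≈ 26.333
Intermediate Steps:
X(z) = -⅓ (X(z) = 1/(-3) = -⅓)
-79*X(0 - 2) = -79*(-⅓) = 79/3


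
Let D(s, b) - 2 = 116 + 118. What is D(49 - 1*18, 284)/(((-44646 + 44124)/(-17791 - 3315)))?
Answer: 2490508/261 ≈ 9542.2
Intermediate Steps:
D(s, b) = 236 (D(s, b) = 2 + (116 + 118) = 2 + 234 = 236)
D(49 - 1*18, 284)/(((-44646 + 44124)/(-17791 - 3315))) = 236/(((-44646 + 44124)/(-17791 - 3315))) = 236/((-522/(-21106))) = 236/((-522*(-1/21106))) = 236/(261/10553) = 236*(10553/261) = 2490508/261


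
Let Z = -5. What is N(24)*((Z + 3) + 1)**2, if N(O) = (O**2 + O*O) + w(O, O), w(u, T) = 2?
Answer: 1154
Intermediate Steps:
N(O) = 2 + 2*O**2 (N(O) = (O**2 + O*O) + 2 = (O**2 + O**2) + 2 = 2*O**2 + 2 = 2 + 2*O**2)
N(24)*((Z + 3) + 1)**2 = (2 + 2*24**2)*((-5 + 3) + 1)**2 = (2 + 2*576)*(-2 + 1)**2 = (2 + 1152)*(-1)**2 = 1154*1 = 1154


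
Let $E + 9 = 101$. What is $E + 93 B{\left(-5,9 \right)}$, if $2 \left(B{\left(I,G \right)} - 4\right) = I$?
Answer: $\frac{463}{2} \approx 231.5$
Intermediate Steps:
$E = 92$ ($E = -9 + 101 = 92$)
$B{\left(I,G \right)} = 4 + \frac{I}{2}$
$E + 93 B{\left(-5,9 \right)} = 92 + 93 \left(4 + \frac{1}{2} \left(-5\right)\right) = 92 + 93 \left(4 - \frac{5}{2}\right) = 92 + 93 \cdot \frac{3}{2} = 92 + \frac{279}{2} = \frac{463}{2}$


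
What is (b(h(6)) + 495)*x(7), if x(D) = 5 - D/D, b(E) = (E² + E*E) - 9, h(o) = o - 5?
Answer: 1952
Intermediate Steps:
h(o) = -5 + o
b(E) = -9 + 2*E² (b(E) = (E² + E²) - 9 = 2*E² - 9 = -9 + 2*E²)
x(D) = 4 (x(D) = 5 - 1*1 = 5 - 1 = 4)
(b(h(6)) + 495)*x(7) = ((-9 + 2*(-5 + 6)²) + 495)*4 = ((-9 + 2*1²) + 495)*4 = ((-9 + 2*1) + 495)*4 = ((-9 + 2) + 495)*4 = (-7 + 495)*4 = 488*4 = 1952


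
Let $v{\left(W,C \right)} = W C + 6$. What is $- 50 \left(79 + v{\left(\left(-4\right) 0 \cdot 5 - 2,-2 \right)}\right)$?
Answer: $-4450$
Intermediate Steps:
$v{\left(W,C \right)} = 6 + C W$ ($v{\left(W,C \right)} = C W + 6 = 6 + C W$)
$- 50 \left(79 + v{\left(\left(-4\right) 0 \cdot 5 - 2,-2 \right)}\right) = - 50 \left(79 + \left(6 - 2 \left(\left(-4\right) 0 \cdot 5 - 2\right)\right)\right) = - 50 \left(79 + \left(6 - 2 \left(0 \cdot 5 - 2\right)\right)\right) = - 50 \left(79 + \left(6 - 2 \left(0 - 2\right)\right)\right) = - 50 \left(79 + \left(6 - -4\right)\right) = - 50 \left(79 + \left(6 + 4\right)\right) = - 50 \left(79 + 10\right) = \left(-50\right) 89 = -4450$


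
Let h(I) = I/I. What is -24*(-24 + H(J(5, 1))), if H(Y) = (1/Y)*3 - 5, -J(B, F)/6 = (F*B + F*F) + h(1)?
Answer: 4884/7 ≈ 697.71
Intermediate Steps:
h(I) = 1
J(B, F) = -6 - 6*F² - 6*B*F (J(B, F) = -6*((F*B + F*F) + 1) = -6*((B*F + F²) + 1) = -6*((F² + B*F) + 1) = -6*(1 + F² + B*F) = -6 - 6*F² - 6*B*F)
H(Y) = -5 + 3/Y (H(Y) = 3/Y - 5 = -5 + 3/Y)
-24*(-24 + H(J(5, 1))) = -24*(-24 + (-5 + 3/(-6 - 6*1² - 6*5*1))) = -24*(-24 + (-5 + 3/(-6 - 6*1 - 30))) = -24*(-24 + (-5 + 3/(-6 - 6 - 30))) = -24*(-24 + (-5 + 3/(-42))) = -24*(-24 + (-5 + 3*(-1/42))) = -24*(-24 + (-5 - 1/14)) = -24*(-24 - 71/14) = -24*(-407/14) = 4884/7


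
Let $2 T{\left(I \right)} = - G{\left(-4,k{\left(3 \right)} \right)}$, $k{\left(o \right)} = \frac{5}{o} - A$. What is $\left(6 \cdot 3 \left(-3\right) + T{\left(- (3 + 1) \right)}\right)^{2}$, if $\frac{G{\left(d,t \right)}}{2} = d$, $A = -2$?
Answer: $2500$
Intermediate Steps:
$k{\left(o \right)} = 2 + \frac{5}{o}$ ($k{\left(o \right)} = \frac{5}{o} - -2 = \frac{5}{o} + 2 = 2 + \frac{5}{o}$)
$G{\left(d,t \right)} = 2 d$
$T{\left(I \right)} = 4$ ($T{\left(I \right)} = \frac{\left(-1\right) 2 \left(-4\right)}{2} = \frac{\left(-1\right) \left(-8\right)}{2} = \frac{1}{2} \cdot 8 = 4$)
$\left(6 \cdot 3 \left(-3\right) + T{\left(- (3 + 1) \right)}\right)^{2} = \left(6 \cdot 3 \left(-3\right) + 4\right)^{2} = \left(18 \left(-3\right) + 4\right)^{2} = \left(-54 + 4\right)^{2} = \left(-50\right)^{2} = 2500$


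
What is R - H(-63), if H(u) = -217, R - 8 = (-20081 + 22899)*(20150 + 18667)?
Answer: 109386531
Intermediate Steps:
R = 109386314 (R = 8 + (-20081 + 22899)*(20150 + 18667) = 8 + 2818*38817 = 8 + 109386306 = 109386314)
R - H(-63) = 109386314 - 1*(-217) = 109386314 + 217 = 109386531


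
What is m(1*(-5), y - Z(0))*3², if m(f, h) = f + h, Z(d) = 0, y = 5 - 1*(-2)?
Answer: 18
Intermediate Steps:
y = 7 (y = 5 + 2 = 7)
m(1*(-5), y - Z(0))*3² = (1*(-5) + (7 - 1*0))*3² = (-5 + (7 + 0))*9 = (-5 + 7)*9 = 2*9 = 18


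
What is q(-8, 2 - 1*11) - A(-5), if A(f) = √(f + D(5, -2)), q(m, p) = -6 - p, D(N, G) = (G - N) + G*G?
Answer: 3 - 2*I*√2 ≈ 3.0 - 2.8284*I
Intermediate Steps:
D(N, G) = G + G² - N (D(N, G) = (G - N) + G² = G + G² - N)
A(f) = √(-3 + f) (A(f) = √(f + (-2 + (-2)² - 1*5)) = √(f + (-2 + 4 - 5)) = √(f - 3) = √(-3 + f))
q(-8, 2 - 1*11) - A(-5) = (-6 - (2 - 1*11)) - √(-3 - 5) = (-6 - (2 - 11)) - √(-8) = (-6 - 1*(-9)) - 2*I*√2 = (-6 + 9) - 2*I*√2 = 3 - 2*I*√2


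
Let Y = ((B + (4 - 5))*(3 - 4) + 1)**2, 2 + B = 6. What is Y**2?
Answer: 16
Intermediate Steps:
B = 4 (B = -2 + 6 = 4)
Y = 4 (Y = ((4 + (4 - 5))*(3 - 4) + 1)**2 = ((4 - 1)*(-1) + 1)**2 = (3*(-1) + 1)**2 = (-3 + 1)**2 = (-2)**2 = 4)
Y**2 = 4**2 = 16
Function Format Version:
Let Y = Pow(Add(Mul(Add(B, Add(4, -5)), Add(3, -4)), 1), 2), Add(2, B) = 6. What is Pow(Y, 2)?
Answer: 16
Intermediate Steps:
B = 4 (B = Add(-2, 6) = 4)
Y = 4 (Y = Pow(Add(Mul(Add(4, Add(4, -5)), Add(3, -4)), 1), 2) = Pow(Add(Mul(Add(4, -1), -1), 1), 2) = Pow(Add(Mul(3, -1), 1), 2) = Pow(Add(-3, 1), 2) = Pow(-2, 2) = 4)
Pow(Y, 2) = Pow(4, 2) = 16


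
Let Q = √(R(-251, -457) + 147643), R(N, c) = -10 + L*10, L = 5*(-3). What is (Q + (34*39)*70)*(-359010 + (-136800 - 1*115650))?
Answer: -56755717200 - 1834380*√16387 ≈ -5.6991e+10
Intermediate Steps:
L = -15
R(N, c) = -160 (R(N, c) = -10 - 15*10 = -10 - 150 = -160)
Q = 3*√16387 (Q = √(-160 + 147643) = √147483 = 3*√16387 ≈ 384.04)
(Q + (34*39)*70)*(-359010 + (-136800 - 1*115650)) = (3*√16387 + (34*39)*70)*(-359010 + (-136800 - 1*115650)) = (3*√16387 + 1326*70)*(-359010 + (-136800 - 115650)) = (3*√16387 + 92820)*(-359010 - 252450) = (92820 + 3*√16387)*(-611460) = -56755717200 - 1834380*√16387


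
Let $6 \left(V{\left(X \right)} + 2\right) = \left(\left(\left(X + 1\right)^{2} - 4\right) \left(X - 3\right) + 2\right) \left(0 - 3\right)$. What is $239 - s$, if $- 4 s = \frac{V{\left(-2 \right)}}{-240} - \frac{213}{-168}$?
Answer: $\frac{1072189}{4480} \approx 239.33$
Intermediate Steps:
$V{\left(X \right)} = -3 - \frac{\left(-4 + \left(1 + X\right)^{2}\right) \left(-3 + X\right)}{2}$ ($V{\left(X \right)} = -2 + \frac{\left(\left(\left(X + 1\right)^{2} - 4\right) \left(X - 3\right) + 2\right) \left(0 - 3\right)}{6} = -2 + \frac{\left(\left(\left(1 + X\right)^{2} - 4\right) \left(-3 + X\right) + 2\right) \left(-3\right)}{6} = -2 + \frac{\left(\left(-4 + \left(1 + X\right)^{2}\right) \left(-3 + X\right) + 2\right) \left(-3\right)}{6} = -2 + \frac{\left(2 + \left(-4 + \left(1 + X\right)^{2}\right) \left(-3 + X\right)\right) \left(-3\right)}{6} = -2 + \frac{-6 - 3 \left(-4 + \left(1 + X\right)^{2}\right) \left(-3 + X\right)}{6} = -2 - \left(1 + \frac{\left(-4 + \left(1 + X\right)^{2}\right) \left(-3 + X\right)}{2}\right) = -3 - \frac{\left(-4 + \left(1 + X\right)^{2}\right) \left(-3 + X\right)}{2}$)
$s = - \frac{1469}{4480}$ ($s = - \frac{\frac{- \frac{15}{2} + \frac{\left(-2\right)^{2}}{2} - \frac{\left(-2\right)^{3}}{2} + \frac{9}{2} \left(-2\right)}{-240} - \frac{213}{-168}}{4} = - \frac{\left(- \frac{15}{2} + \frac{1}{2} \cdot 4 - -4 - 9\right) \left(- \frac{1}{240}\right) - - \frac{71}{56}}{4} = - \frac{\left(- \frac{15}{2} + 2 + 4 - 9\right) \left(- \frac{1}{240}\right) + \frac{71}{56}}{4} = - \frac{\left(- \frac{21}{2}\right) \left(- \frac{1}{240}\right) + \frac{71}{56}}{4} = - \frac{\frac{7}{160} + \frac{71}{56}}{4} = \left(- \frac{1}{4}\right) \frac{1469}{1120} = - \frac{1469}{4480} \approx -0.3279$)
$239 - s = 239 - - \frac{1469}{4480} = 239 + \frac{1469}{4480} = \frac{1072189}{4480}$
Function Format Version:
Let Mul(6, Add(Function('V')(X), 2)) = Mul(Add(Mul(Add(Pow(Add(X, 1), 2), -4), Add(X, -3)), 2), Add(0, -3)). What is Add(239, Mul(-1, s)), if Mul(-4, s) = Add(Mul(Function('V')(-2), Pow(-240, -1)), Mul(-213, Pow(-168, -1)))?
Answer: Rational(1072189, 4480) ≈ 239.33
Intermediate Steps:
Function('V')(X) = Add(-3, Mul(Rational(-1, 2), Add(-4, Pow(Add(1, X), 2)), Add(-3, X))) (Function('V')(X) = Add(-2, Mul(Rational(1, 6), Mul(Add(Mul(Add(Pow(Add(X, 1), 2), -4), Add(X, -3)), 2), Add(0, -3)))) = Add(-2, Mul(Rational(1, 6), Mul(Add(Mul(Add(Pow(Add(1, X), 2), -4), Add(-3, X)), 2), -3))) = Add(-2, Mul(Rational(1, 6), Mul(Add(Mul(Add(-4, Pow(Add(1, X), 2)), Add(-3, X)), 2), -3))) = Add(-2, Mul(Rational(1, 6), Mul(Add(2, Mul(Add(-4, Pow(Add(1, X), 2)), Add(-3, X))), -3))) = Add(-2, Mul(Rational(1, 6), Add(-6, Mul(-3, Add(-4, Pow(Add(1, X), 2)), Add(-3, X))))) = Add(-2, Add(-1, Mul(Rational(-1, 2), Add(-4, Pow(Add(1, X), 2)), Add(-3, X)))) = Add(-3, Mul(Rational(-1, 2), Add(-4, Pow(Add(1, X), 2)), Add(-3, X))))
s = Rational(-1469, 4480) (s = Mul(Rational(-1, 4), Add(Mul(Add(Rational(-15, 2), Mul(Rational(1, 2), Pow(-2, 2)), Mul(Rational(-1, 2), Pow(-2, 3)), Mul(Rational(9, 2), -2)), Pow(-240, -1)), Mul(-213, Pow(-168, -1)))) = Mul(Rational(-1, 4), Add(Mul(Add(Rational(-15, 2), Mul(Rational(1, 2), 4), Mul(Rational(-1, 2), -8), -9), Rational(-1, 240)), Mul(-213, Rational(-1, 168)))) = Mul(Rational(-1, 4), Add(Mul(Add(Rational(-15, 2), 2, 4, -9), Rational(-1, 240)), Rational(71, 56))) = Mul(Rational(-1, 4), Add(Mul(Rational(-21, 2), Rational(-1, 240)), Rational(71, 56))) = Mul(Rational(-1, 4), Add(Rational(7, 160), Rational(71, 56))) = Mul(Rational(-1, 4), Rational(1469, 1120)) = Rational(-1469, 4480) ≈ -0.32790)
Add(239, Mul(-1, s)) = Add(239, Mul(-1, Rational(-1469, 4480))) = Add(239, Rational(1469, 4480)) = Rational(1072189, 4480)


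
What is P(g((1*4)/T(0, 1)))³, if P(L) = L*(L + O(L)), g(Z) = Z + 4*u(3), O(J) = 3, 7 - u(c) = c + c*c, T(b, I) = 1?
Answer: 8998912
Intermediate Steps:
u(c) = 7 - c - c² (u(c) = 7 - (c + c*c) = 7 - (c + c²) = 7 + (-c - c²) = 7 - c - c²)
g(Z) = -20 + Z (g(Z) = Z + 4*(7 - 1*3 - 1*3²) = Z + 4*(7 - 3 - 1*9) = Z + 4*(7 - 3 - 9) = Z + 4*(-5) = Z - 20 = -20 + Z)
P(L) = L*(3 + L) (P(L) = L*(L + 3) = L*(3 + L))
P(g((1*4)/T(0, 1)))³ = ((-20 + (1*4)/1)*(3 + (-20 + (1*4)/1)))³ = ((-20 + 4*1)*(3 + (-20 + 4*1)))³ = ((-20 + 4)*(3 + (-20 + 4)))³ = (-16*(3 - 16))³ = (-16*(-13))³ = 208³ = 8998912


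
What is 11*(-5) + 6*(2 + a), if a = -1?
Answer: -49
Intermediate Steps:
11*(-5) + 6*(2 + a) = 11*(-5) + 6*(2 - 1) = -55 + 6*1 = -55 + 6 = -49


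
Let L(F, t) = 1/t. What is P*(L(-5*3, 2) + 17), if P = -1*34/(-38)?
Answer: 595/38 ≈ 15.658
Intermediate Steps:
P = 17/19 (P = -34*(-1/38) = 17/19 ≈ 0.89474)
P*(L(-5*3, 2) + 17) = 17*(1/2 + 17)/19 = (17/19)*(35/2) = 595/38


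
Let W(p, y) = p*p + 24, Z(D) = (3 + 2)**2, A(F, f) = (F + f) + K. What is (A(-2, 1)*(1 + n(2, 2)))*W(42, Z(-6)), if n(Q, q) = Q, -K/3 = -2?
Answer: 26820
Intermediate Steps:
K = 6 (K = -3*(-2) = 6)
A(F, f) = 6 + F + f (A(F, f) = (F + f) + 6 = 6 + F + f)
Z(D) = 25 (Z(D) = 5**2 = 25)
W(p, y) = 24 + p**2 (W(p, y) = p**2 + 24 = 24 + p**2)
(A(-2, 1)*(1 + n(2, 2)))*W(42, Z(-6)) = ((6 - 2 + 1)*(1 + 2))*(24 + 42**2) = (5*3)*(24 + 1764) = 15*1788 = 26820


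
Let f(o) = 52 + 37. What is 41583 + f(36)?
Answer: 41672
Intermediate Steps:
f(o) = 89
41583 + f(36) = 41583 + 89 = 41672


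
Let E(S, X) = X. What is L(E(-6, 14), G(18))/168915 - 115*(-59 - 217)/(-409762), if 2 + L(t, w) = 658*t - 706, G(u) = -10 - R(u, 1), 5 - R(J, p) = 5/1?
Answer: -938373026/34607474115 ≈ -0.027115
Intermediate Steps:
R(J, p) = 0 (R(J, p) = 5 - 5/1 = 5 - 5 = 0)
G(u) = -10 (G(u) = -10 - 1*0 = -10 + 0 = -10)
L(t, w) = -708 + 658*t (L(t, w) = -2 + (658*t - 706) = -2 + (-706 + 658*t) = -708 + 658*t)
L(E(-6, 14), G(18))/168915 - 115*(-59 - 217)/(-409762) = (-708 + 658*14)/168915 - 115*(-59 - 217)/(-409762) = (-708 + 9212)*(1/168915) - 115*(-276)*(-1/409762) = 8504*(1/168915) + 31740*(-1/409762) = 8504/168915 - 15870/204881 = -938373026/34607474115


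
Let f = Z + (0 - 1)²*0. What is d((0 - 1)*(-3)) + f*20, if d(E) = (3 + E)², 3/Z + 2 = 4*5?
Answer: 118/3 ≈ 39.333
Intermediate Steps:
Z = ⅙ (Z = 3/(-2 + 4*5) = 3/(-2 + 20) = 3/18 = 3*(1/18) = ⅙ ≈ 0.16667)
f = ⅙ (f = ⅙ + (0 - 1)²*0 = ⅙ + (-1)²*0 = ⅙ + 1*0 = ⅙ + 0 = ⅙ ≈ 0.16667)
d((0 - 1)*(-3)) + f*20 = (3 + (0 - 1)*(-3))² + (⅙)*20 = (3 - 1*(-3))² + 10/3 = (3 + 3)² + 10/3 = 6² + 10/3 = 36 + 10/3 = 118/3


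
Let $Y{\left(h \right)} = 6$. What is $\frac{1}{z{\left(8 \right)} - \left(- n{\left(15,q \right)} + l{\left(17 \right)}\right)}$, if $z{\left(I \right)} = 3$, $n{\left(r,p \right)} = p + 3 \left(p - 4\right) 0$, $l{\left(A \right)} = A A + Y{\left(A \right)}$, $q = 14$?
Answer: $- \frac{1}{278} \approx -0.0035971$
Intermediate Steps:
$l{\left(A \right)} = 6 + A^{2}$ ($l{\left(A \right)} = A A + 6 = A^{2} + 6 = 6 + A^{2}$)
$n{\left(r,p \right)} = p$ ($n{\left(r,p \right)} = p + 3 \left(-4 + p\right) 0 = p + \left(-12 + 3 p\right) 0 = p + 0 = p$)
$\frac{1}{z{\left(8 \right)} - \left(- n{\left(15,q \right)} + l{\left(17 \right)}\right)} = \frac{1}{3 + \left(14 - \left(6 + 17^{2}\right)\right)} = \frac{1}{3 + \left(14 - \left(6 + 289\right)\right)} = \frac{1}{3 + \left(14 - 295\right)} = \frac{1}{3 - 281} = \frac{1}{-278} = - \frac{1}{278}$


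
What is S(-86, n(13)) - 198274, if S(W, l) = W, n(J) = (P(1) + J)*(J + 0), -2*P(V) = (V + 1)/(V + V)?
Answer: -198360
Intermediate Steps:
P(V) = -(1 + V)/(4*V) (P(V) = -(V + 1)/(2*(V + V)) = -(1 + V)/(2*(2*V)) = -(1 + V)*1/(2*V)/2 = -(1 + V)/(4*V))
n(J) = J*(-1/2 + J) (n(J) = ((1/4)*(-1 - 1*1)/1 + J)*(J + 0) = ((1/4)*1*(-1 - 1) + J)*J = ((1/4)*1*(-2) + J)*J = (-1/2 + J)*J = J*(-1/2 + J))
S(-86, n(13)) - 198274 = -86 - 198274 = -198360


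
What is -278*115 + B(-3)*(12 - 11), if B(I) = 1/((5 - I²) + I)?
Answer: -223791/7 ≈ -31970.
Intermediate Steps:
B(I) = 1/(5 + I - I²)
-278*115 + B(-3)*(12 - 11) = -278*115 + (12 - 11)/(5 - 3 - 1*(-3)²) = -31970 + 1/(5 - 3 - 1*9) = -31970 + 1/(5 - 3 - 9) = -31970 + 1/(-7) = -31970 - ⅐*1 = -31970 - ⅐ = -223791/7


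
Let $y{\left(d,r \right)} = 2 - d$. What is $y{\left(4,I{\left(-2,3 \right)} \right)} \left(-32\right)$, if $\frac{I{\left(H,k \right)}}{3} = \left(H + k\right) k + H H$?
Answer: $64$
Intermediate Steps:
$I{\left(H,k \right)} = 3 H^{2} + 3 k \left(H + k\right)$ ($I{\left(H,k \right)} = 3 \left(\left(H + k\right) k + H H\right) = 3 \left(k \left(H + k\right) + H^{2}\right) = 3 \left(H^{2} + k \left(H + k\right)\right) = 3 H^{2} + 3 k \left(H + k\right)$)
$y{\left(4,I{\left(-2,3 \right)} \right)} \left(-32\right) = \left(2 - 4\right) \left(-32\right) = \left(-2\right) \left(-32\right) = 64$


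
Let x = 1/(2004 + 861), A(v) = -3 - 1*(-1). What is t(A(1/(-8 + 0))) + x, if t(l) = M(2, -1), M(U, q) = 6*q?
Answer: -17189/2865 ≈ -5.9996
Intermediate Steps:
A(v) = -2 (A(v) = -3 + 1 = -2)
t(l) = -6 (t(l) = 6*(-1) = -6)
x = 1/2865 ≈ 0.00034904
t(A(1/(-8 + 0))) + x = -6 + 1/2865 = -17189/2865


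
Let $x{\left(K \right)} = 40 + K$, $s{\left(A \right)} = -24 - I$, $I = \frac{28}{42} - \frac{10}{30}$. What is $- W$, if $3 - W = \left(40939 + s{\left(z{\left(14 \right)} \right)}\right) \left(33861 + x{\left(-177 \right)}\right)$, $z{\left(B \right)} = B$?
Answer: $\frac{4139418647}{3} \approx 1.3798 \cdot 10^{9}$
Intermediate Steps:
$I = \frac{1}{3}$ ($I = 28 \cdot \frac{1}{42} - \frac{1}{3} = \frac{2}{3} - \frac{1}{3} = \frac{1}{3} \approx 0.33333$)
$s{\left(A \right)} = - \frac{73}{3}$ ($s{\left(A \right)} = -24 - \frac{1}{3} = - \frac{73}{3}$)
$W = - \frac{4139418647}{3}$ ($W = 3 - \left(40939 - \frac{73}{3}\right) \left(33861 + \left(40 - 177\right)\right) = 3 - \frac{122744 \left(33861 - 137\right)}{3} = 3 - \frac{122744}{3} \cdot 33724 = 3 - \frac{4139418656}{3} = - \frac{4139418647}{3} \approx -1.3798 \cdot 10^{9}$)
$- W = \left(-1\right) \left(- \frac{4139418647}{3}\right) = \frac{4139418647}{3}$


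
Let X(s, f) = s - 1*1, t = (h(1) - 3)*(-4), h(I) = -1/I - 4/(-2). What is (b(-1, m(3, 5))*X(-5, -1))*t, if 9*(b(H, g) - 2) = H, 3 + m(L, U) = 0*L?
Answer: -272/3 ≈ -90.667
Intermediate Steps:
m(L, U) = -3 (m(L, U) = -3 + 0*L = -3 + 0 = -3)
b(H, g) = 2 + H/9
h(I) = 2 - 1/I (h(I) = -1/I - 4*(-½) = -1/I + 2 = 2 - 1/I)
t = 8 (t = ((2 - 1/1) - 3)*(-4) = ((2 - 1*1) - 3)*(-4) = ((2 - 1) - 3)*(-4) = (1 - 3)*(-4) = -2*(-4) = 8)
X(s, f) = -1 + s (X(s, f) = s - 1 = -1 + s)
(b(-1, m(3, 5))*X(-5, -1))*t = ((2 + (⅑)*(-1))*(-1 - 5))*8 = ((2 - ⅑)*(-6))*8 = ((17/9)*(-6))*8 = -34/3*8 = -272/3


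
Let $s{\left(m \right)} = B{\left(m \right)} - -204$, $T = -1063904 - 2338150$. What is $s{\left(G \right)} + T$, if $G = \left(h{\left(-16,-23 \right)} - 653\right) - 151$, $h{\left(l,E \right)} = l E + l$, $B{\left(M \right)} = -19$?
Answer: $-3401869$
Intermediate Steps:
$h{\left(l,E \right)} = l + E l$ ($h{\left(l,E \right)} = E l + l = l + E l$)
$T = -3402054$ ($T = -1063904 - 2338150 = -3402054$)
$G = -452$ ($G = \left(- 16 \left(1 - 23\right) - 653\right) - 151 = \left(\left(-16\right) \left(-22\right) - 653\right) - 151 = \left(352 - 653\right) - 151 = -301 - 151 = -452$)
$s{\left(m \right)} = 185$ ($s{\left(m \right)} = -19 - -204 = -19 + 204 = 185$)
$s{\left(G \right)} + T = 185 - 3402054 = -3401869$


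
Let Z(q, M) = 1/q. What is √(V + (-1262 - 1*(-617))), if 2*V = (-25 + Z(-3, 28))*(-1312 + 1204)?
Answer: √723 ≈ 26.889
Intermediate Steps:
Z(q, M) = 1/q
V = 1368 (V = ((-25 + 1/(-3))*(-1312 + 1204))/2 = ((-25 - ⅓)*(-108))/2 = (-76/3*(-108))/2 = (½)*2736 = 1368)
√(V + (-1262 - 1*(-617))) = √(1368 + (-1262 - 1*(-617))) = √(1368 + (-1262 + 617)) = √(1368 - 645) = √723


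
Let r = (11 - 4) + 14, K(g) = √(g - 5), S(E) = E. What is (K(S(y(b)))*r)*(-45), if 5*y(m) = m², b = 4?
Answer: -567*I*√5 ≈ -1267.9*I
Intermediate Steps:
y(m) = m²/5
K(g) = √(-5 + g)
r = 21 (r = 7 + 14 = 21)
(K(S(y(b)))*r)*(-45) = (√(-5 + (⅕)*4²)*21)*(-45) = (√(-5 + (⅕)*16)*21)*(-45) = (√(-5 + 16/5)*21)*(-45) = (√(-9/5)*21)*(-45) = ((3*I*√5/5)*21)*(-45) = (63*I*√5/5)*(-45) = -567*I*√5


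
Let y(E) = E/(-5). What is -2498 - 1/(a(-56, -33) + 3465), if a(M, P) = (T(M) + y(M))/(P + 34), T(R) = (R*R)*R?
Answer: -2150026097/860699 ≈ -2498.0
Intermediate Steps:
T(R) = R³ (T(R) = R²*R = R³)
y(E) = -E/5 (y(E) = E*(-⅕) = -E/5)
a(M, P) = (M³ - M/5)/(34 + P) (a(M, P) = (M³ - M/5)/(P + 34) = (M³ - M/5)/(34 + P))
-2498 - 1/(a(-56, -33) + 3465) = -2498 - 1/((-1*(-56) + 5*(-56)³)/(170 + 5*(-33)) + 3465) = -2498 - 1/((56 + 5*(-175616))/(170 - 165) + 3465) = -2498 - 1/((56 - 878080)/5 + 3465) = -2498 - 1/((⅕)*(-878024) + 3465) = -2498 - 1/(-878024/5 + 3465) = -2498 - 1/(-860699/5) = -2498 - 1*(-5/860699) = -2498 + 5/860699 = -2150026097/860699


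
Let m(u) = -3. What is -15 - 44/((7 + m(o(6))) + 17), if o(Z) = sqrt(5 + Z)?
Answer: -359/21 ≈ -17.095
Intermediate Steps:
-15 - 44/((7 + m(o(6))) + 17) = -15 - 44/((7 - 3) + 17) = -15 - 44/(4 + 17) = -15 - 44/21 = -359/21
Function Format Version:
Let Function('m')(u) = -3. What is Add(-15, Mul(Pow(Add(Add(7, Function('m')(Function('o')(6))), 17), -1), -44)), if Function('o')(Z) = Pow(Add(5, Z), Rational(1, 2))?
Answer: Rational(-359, 21) ≈ -17.095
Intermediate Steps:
Add(-15, Mul(Pow(Add(Add(7, Function('m')(Function('o')(6))), 17), -1), -44)) = Add(-15, Mul(Pow(Add(Add(7, -3), 17), -1), -44)) = Add(-15, Mul(Pow(Add(4, 17), -1), -44)) = Add(-15, Mul(Pow(21, -1), -44)) = Add(-15, Mul(Rational(1, 21), -44)) = Add(-15, Rational(-44, 21)) = Rational(-359, 21)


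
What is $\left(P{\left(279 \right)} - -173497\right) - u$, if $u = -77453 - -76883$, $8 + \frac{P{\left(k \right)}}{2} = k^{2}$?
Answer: $329733$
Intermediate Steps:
$P{\left(k \right)} = -16 + 2 k^{2}$
$u = -570$ ($u = -77453 + 76883 = -570$)
$\left(P{\left(279 \right)} - -173497\right) - u = \left(\left(-16 + 2 \cdot 279^{2}\right) - -173497\right) - -570 = \left(\left(-16 + 2 \cdot 77841\right) + 173497\right) + 570 = \left(\left(-16 + 155682\right) + 173497\right) + 570 = \left(155666 + 173497\right) + 570 = 329163 + 570 = 329733$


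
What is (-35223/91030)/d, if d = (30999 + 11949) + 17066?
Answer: -35223/5463074420 ≈ -6.4475e-6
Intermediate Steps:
d = 60014 (d = 42948 + 17066 = 60014)
(-35223/91030)/d = -35223/91030/60014 = -35223*1/91030*(1/60014) = -35223/91030*1/60014 = -35223/5463074420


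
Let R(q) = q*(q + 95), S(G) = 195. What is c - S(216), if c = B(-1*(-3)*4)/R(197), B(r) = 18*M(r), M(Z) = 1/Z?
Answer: -22434357/115048 ≈ -195.00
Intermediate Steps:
M(Z) = 1/Z
R(q) = q*(95 + q)
B(r) = 18/r
c = 3/115048 (c = (18/((-1*(-3)*4)))/((197*(95 + 197))) = (18/((3*4)))/((197*292)) = (18/12)/57524 = (18*(1/12))*(1/57524) = (3/2)*(1/57524) = 3/115048 ≈ 2.6076e-5)
c - S(216) = 3/115048 - 1*195 = 3/115048 - 195 = -22434357/115048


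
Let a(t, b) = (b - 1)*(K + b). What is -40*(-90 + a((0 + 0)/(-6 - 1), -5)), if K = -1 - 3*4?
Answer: -720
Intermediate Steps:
K = -13 (K = -1 - 12 = -13)
a(t, b) = (-1 + b)*(-13 + b) (a(t, b) = (b - 1)*(-13 + b) = (-1 + b)*(-13 + b))
-40*(-90 + a((0 + 0)/(-6 - 1), -5)) = -40*(-90 + (13 + (-5)**2 - 14*(-5))) = -40*(-90 + (13 + 25 + 70)) = -40*(-90 + 108) = -40*18 = -720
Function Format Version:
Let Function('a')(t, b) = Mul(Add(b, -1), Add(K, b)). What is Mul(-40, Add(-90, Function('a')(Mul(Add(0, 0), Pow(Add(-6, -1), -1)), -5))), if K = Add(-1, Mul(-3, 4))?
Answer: -720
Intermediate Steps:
K = -13 (K = Add(-1, -12) = -13)
Function('a')(t, b) = Mul(Add(-1, b), Add(-13, b)) (Function('a')(t, b) = Mul(Add(b, -1), Add(-13, b)) = Mul(Add(-1, b), Add(-13, b)))
Mul(-40, Add(-90, Function('a')(Mul(Add(0, 0), Pow(Add(-6, -1), -1)), -5))) = Mul(-40, Add(-90, Add(13, Pow(-5, 2), Mul(-14, -5)))) = Mul(-40, Add(-90, Add(13, 25, 70))) = Mul(-40, Add(-90, 108)) = Mul(-40, 18) = -720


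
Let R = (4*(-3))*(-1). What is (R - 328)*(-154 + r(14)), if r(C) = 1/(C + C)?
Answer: 340569/7 ≈ 48653.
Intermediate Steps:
R = 12 (R = -12*(-1) = 12)
r(C) = 1/(2*C)
(R - 328)*(-154 + r(14)) = (12 - 328)*(-154 + (½)/14) = -316*(-154 + (½)*(1/14)) = -316*(-154 + 1/28) = -316*(-4311/28) = 340569/7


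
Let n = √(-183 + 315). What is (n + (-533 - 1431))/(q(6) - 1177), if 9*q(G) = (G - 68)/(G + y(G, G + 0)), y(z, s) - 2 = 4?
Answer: 106056/63589 - 108*√33/63589 ≈ 1.6581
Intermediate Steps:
y(z, s) = 6 (y(z, s) = 2 + 4 = 6)
n = 2*√33 (n = √132 = 2*√33 ≈ 11.489)
q(G) = (-68 + G)/(9*(6 + G)) (q(G) = ((G - 68)/(G + 6))/9 = ((-68 + G)/(6 + G))/9 = (-68 + G)/(9*(6 + G)))
(n + (-533 - 1431))/(q(6) - 1177) = (2*√33 + (-533 - 1431))/((-68 + 6)/(9*(6 + 6)) - 1177) = (2*√33 - 1964)/((⅑)*(-62)/12 - 1177) = (-1964 + 2*√33)/((⅑)*(1/12)*(-62) - 1177) = (-1964 + 2*√33)/(-31/54 - 1177) = (-1964 + 2*√33)/(-63589/54) = (-1964 + 2*√33)*(-54/63589) = 106056/63589 - 108*√33/63589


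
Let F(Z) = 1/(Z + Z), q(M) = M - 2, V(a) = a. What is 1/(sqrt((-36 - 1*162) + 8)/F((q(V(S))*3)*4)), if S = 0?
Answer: I*sqrt(190)/9120 ≈ 0.0015114*I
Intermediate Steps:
q(M) = -2 + M
F(Z) = 1/(2*Z)
1/(sqrt((-36 - 1*162) + 8)/F((q(V(S))*3)*4)) = 1/(sqrt((-36 - 1*162) + 8)/((1/(2*((((-2 + 0)*3)*4)))))) = 1/(sqrt((-36 - 162) + 8)/((1/(2*((-2*3*4)))))) = 1/(sqrt(-198 + 8)/((1/(2*((-6*4)))))) = 1/(sqrt(-190)/(((1/2)/(-24)))) = 1/((I*sqrt(190))/(((1/2)*(-1/24)))) = 1/((I*sqrt(190))/(-1/48)) = 1/((I*sqrt(190))*(-48)) = 1/(-48*I*sqrt(190)) = I*sqrt(190)/9120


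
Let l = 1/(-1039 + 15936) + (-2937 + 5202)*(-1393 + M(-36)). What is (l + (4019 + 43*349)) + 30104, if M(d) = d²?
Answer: -2541055774/14897 ≈ -1.7058e+5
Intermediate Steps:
l = -3272945384/14897 (l = 1/(-1039 + 15936) + (-2937 + 5202)*(-1393 + (-36)²) = 1/14897 + 2265*(-1393 + 1296) = 1/14897 + 2265*(-97) = 1/14897 - 219705 = -3272945384/14897 ≈ -2.1971e+5)
(l + (4019 + 43*349)) + 30104 = (-3272945384/14897 + (4019 + 43*349)) + 30104 = (-3272945384/14897 + (4019 + 15007)) + 30104 = (-3272945384/14897 + 19026) + 30104 = -2989515062/14897 + 30104 = -2541055774/14897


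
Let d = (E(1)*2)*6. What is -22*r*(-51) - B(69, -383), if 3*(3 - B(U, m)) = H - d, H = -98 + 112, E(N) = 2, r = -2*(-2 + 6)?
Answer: -26947/3 ≈ -8982.3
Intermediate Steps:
r = -8 (r = -2*4 = -8)
d = 24 (d = (2*2)*6 = 4*6 = 24)
H = 14
B(U, m) = 19/3 (B(U, m) = 3 - (14 - 1*24)/3 = 3 - (14 - 24)/3 = 3 - ⅓*(-10) = 3 + 10/3 = 19/3)
-22*r*(-51) - B(69, -383) = -22*(-8)*(-51) - 1*19/3 = 176*(-51) - 19/3 = -8976 - 19/3 = -26947/3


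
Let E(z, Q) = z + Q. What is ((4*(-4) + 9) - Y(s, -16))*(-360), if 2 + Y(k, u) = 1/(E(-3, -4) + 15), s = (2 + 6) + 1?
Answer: 1845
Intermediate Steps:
E(z, Q) = Q + z
s = 9 (s = 8 + 1 = 9)
Y(k, u) = -15/8 (Y(k, u) = -2 + 1/((-4 - 3) + 15) = -2 + 1/(-7 + 15) = -2 + 1/8 = -2 + ⅛ = -15/8)
((4*(-4) + 9) - Y(s, -16))*(-360) = ((4*(-4) + 9) - 1*(-15/8))*(-360) = ((-16 + 9) + 15/8)*(-360) = (-7 + 15/8)*(-360) = -41/8*(-360) = 1845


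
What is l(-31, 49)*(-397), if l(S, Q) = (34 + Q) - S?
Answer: -45258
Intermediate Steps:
l(S, Q) = 34 + Q - S
l(-31, 49)*(-397) = (34 + 49 - 1*(-31))*(-397) = (34 + 49 + 31)*(-397) = 114*(-397) = -45258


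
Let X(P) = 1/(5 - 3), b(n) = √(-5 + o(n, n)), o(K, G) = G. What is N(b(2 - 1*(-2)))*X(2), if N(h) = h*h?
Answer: -½ ≈ -0.50000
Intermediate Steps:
b(n) = √(-5 + n)
X(P) = ½ (X(P) = 1/2 = ½)
N(h) = h²
N(b(2 - 1*(-2)))*X(2) = (√(-5 + (2 - 1*(-2))))²*(½) = (√(-5 + (2 + 2)))²*(½) = (√(-5 + 4))²*(½) = (√(-1))²*(½) = I²*(½) = -1*½ = -½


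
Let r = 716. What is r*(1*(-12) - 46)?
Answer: -41528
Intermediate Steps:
r*(1*(-12) - 46) = 716*(1*(-12) - 46) = 716*(-12 - 46) = 716*(-58) = -41528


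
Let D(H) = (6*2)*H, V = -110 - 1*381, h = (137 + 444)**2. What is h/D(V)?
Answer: -337561/5892 ≈ -57.291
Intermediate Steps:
h = 337561 (h = 581**2 = 337561)
V = -491 (V = -110 - 381 = -491)
D(H) = 12*H
h/D(V) = 337561/((12*(-491))) = 337561/(-5892) = 337561*(-1/5892) = -337561/5892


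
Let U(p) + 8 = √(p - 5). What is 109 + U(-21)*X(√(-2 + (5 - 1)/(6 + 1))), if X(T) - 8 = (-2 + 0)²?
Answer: 13 + 12*I*√26 ≈ 13.0 + 61.188*I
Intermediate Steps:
U(p) = -8 + √(-5 + p) (U(p) = -8 + √(p - 5) = -8 + √(-5 + p))
X(T) = 12 (X(T) = 8 + (-2 + 0)² = 8 + (-2)² = 8 + 4 = 12)
109 + U(-21)*X(√(-2 + (5 - 1)/(6 + 1))) = 109 + (-8 + √(-5 - 21))*12 = 109 + (-8 + √(-26))*12 = 109 + (-8 + I*√26)*12 = 109 + (-96 + 12*I*√26) = 13 + 12*I*√26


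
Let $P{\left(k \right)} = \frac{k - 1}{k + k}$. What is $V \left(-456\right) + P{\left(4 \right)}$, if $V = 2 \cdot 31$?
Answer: $- \frac{226173}{8} \approx -28272.0$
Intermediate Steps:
$P{\left(k \right)} = \frac{-1 + k}{2 k}$
$V = 62$
$V \left(-456\right) + P{\left(4 \right)} = 62 \left(-456\right) + \frac{-1 + 4}{2 \cdot 4} = -28272 + \frac{1}{2} \cdot \frac{1}{4} \cdot 3 = -28272 + \frac{3}{8} = - \frac{226173}{8}$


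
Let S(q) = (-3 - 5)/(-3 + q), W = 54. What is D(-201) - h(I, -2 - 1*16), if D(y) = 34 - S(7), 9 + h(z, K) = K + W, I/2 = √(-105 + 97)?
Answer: 9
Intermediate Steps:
I = 4*I*√2 (I = 2*√(-105 + 97) = 2*√(-8) = 2*(2*I*√2) = 4*I*√2 ≈ 5.6569*I)
S(q) = -8/(-3 + q)
h(z, K) = 45 + K (h(z, K) = -9 + (K + 54) = -9 + (54 + K) = 45 + K)
D(y) = 36 (D(y) = 34 - (-8)/(-3 + 7) = 34 - (-8)/4 = 34 - 1*(-2) = 34 + 2 = 36)
D(-201) - h(I, -2 - 1*16) = 36 - (45 + (-2 - 1*16)) = 36 - (45 + (-2 - 16)) = 36 - (45 - 18) = 36 - 1*27 = 36 - 27 = 9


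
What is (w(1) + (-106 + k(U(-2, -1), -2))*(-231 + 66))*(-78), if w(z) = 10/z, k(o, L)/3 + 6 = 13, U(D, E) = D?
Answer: -1094730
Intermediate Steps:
k(o, L) = 21 (k(o, L) = -18 + 3*13 = -18 + 39 = 21)
(w(1) + (-106 + k(U(-2, -1), -2))*(-231 + 66))*(-78) = (10/1 + (-106 + 21)*(-231 + 66))*(-78) = (10*1 - 85*(-165))*(-78) = (10 + 14025)*(-78) = 14035*(-78) = -1094730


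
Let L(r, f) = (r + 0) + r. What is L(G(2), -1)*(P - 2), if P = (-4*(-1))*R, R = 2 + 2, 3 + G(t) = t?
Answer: -28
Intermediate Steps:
G(t) = -3 + t
R = 4
L(r, f) = 2*r (L(r, f) = r + r = 2*r)
P = 16 (P = -4*(-1)*4 = 4*4 = 16)
L(G(2), -1)*(P - 2) = (2*(-3 + 2))*(16 - 2) = (2*(-1))*14 = -2*14 = -28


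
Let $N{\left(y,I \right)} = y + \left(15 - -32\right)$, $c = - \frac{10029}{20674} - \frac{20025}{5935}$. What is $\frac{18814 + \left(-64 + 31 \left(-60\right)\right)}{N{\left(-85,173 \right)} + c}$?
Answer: $- \frac{414481241820}{1027225237} \approx -403.5$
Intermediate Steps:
$c = - \frac{94703793}{24540038}$ ($c = \left(-10029\right) \frac{1}{20674} - \frac{4005}{1187} = - \frac{10029}{20674} - \frac{4005}{1187} = - \frac{94703793}{24540038} \approx -3.8592$)
$N{\left(y,I \right)} = 47 + y$ ($N{\left(y,I \right)} = y + \left(15 + 32\right) = y + 47 = 47 + y$)
$\frac{18814 + \left(-64 + 31 \left(-60\right)\right)}{N{\left(-85,173 \right)} + c} = \frac{18814 + \left(-64 + 31 \left(-60\right)\right)}{\left(47 - 85\right) - \frac{94703793}{24540038}} = \frac{18814 - 1924}{-38 - \frac{94703793}{24540038}} = \frac{18814 - 1924}{- \frac{1027225237}{24540038}} = 16890 \left(- \frac{24540038}{1027225237}\right) = - \frac{414481241820}{1027225237}$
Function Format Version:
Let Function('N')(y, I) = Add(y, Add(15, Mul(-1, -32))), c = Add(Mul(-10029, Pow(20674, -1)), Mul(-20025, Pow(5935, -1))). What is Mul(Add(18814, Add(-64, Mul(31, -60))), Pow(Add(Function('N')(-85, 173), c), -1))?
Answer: Rational(-414481241820, 1027225237) ≈ -403.50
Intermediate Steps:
c = Rational(-94703793, 24540038) (c = Add(Mul(-10029, Rational(1, 20674)), Mul(-20025, Rational(1, 5935))) = Add(Rational(-10029, 20674), Rational(-4005, 1187)) = Rational(-94703793, 24540038) ≈ -3.8592)
Function('N')(y, I) = Add(47, y) (Function('N')(y, I) = Add(y, Add(15, 32)) = Add(y, 47) = Add(47, y))
Mul(Add(18814, Add(-64, Mul(31, -60))), Pow(Add(Function('N')(-85, 173), c), -1)) = Mul(Add(18814, Add(-64, Mul(31, -60))), Pow(Add(Add(47, -85), Rational(-94703793, 24540038)), -1)) = Mul(Add(18814, Add(-64, -1860)), Pow(Add(-38, Rational(-94703793, 24540038)), -1)) = Mul(Add(18814, -1924), Pow(Rational(-1027225237, 24540038), -1)) = Mul(16890, Rational(-24540038, 1027225237)) = Rational(-414481241820, 1027225237)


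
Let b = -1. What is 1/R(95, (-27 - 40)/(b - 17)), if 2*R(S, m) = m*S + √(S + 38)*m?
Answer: 5/871 - √133/16549 ≈ 0.0050437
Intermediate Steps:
R(S, m) = S*m/2 + m*√(38 + S)/2 (R(S, m) = (m*S + √(S + 38)*m)/2 = (S*m + √(38 + S)*m)/2 = (S*m + m*√(38 + S))/2 = S*m/2 + m*√(38 + S)/2)
1/R(95, (-27 - 40)/(b - 17)) = 1/(((-27 - 40)/(-1 - 17))*(95 + √(38 + 95))/2) = 1/((-67/(-18))*(95 + √133)/2) = 1/((-67*(-1/18))*(95 + √133)/2) = 1/((½)*(67/18)*(95 + √133)) = 1/(6365/36 + 67*√133/36)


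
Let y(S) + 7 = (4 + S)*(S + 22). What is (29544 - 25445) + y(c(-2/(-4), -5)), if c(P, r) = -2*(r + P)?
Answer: 4495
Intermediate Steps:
c(P, r) = -2*P - 2*r (c(P, r) = -2*(P + r) = -2*P - 2*r)
y(S) = -7 + (4 + S)*(22 + S) (y(S) = -7 + (4 + S)*(S + 22) = -7 + (4 + S)*(22 + S))
(29544 - 25445) + y(c(-2/(-4), -5)) = (29544 - 25445) + (81 + (-(-4)/(-4) - 2*(-5))² + 26*(-(-4)/(-4) - 2*(-5))) = 4099 + (81 + (-(-4)*(-1)/4 + 10)² + 26*(-(-4)*(-1)/4 + 10)) = 4099 + (81 + (-2*½ + 10)² + 26*(-2*½ + 10)) = 4099 + (81 + (-1 + 10)² + 26*(-1 + 10)) = 4099 + (81 + 9² + 26*9) = 4099 + (81 + 81 + 234) = 4099 + 396 = 4495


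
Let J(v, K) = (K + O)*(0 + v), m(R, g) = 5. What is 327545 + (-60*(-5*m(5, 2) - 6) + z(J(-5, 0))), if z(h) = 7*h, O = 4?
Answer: 329265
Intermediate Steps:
J(v, K) = v*(4 + K) (J(v, K) = (K + 4)*(0 + v) = (4 + K)*v = v*(4 + K))
327545 + (-60*(-5*m(5, 2) - 6) + z(J(-5, 0))) = 327545 + (-60*(-5*5 - 6) + 7*(-5*(4 + 0))) = 327545 + (-60*(-25 - 6) + 7*(-5*4)) = 327545 + (-60*(-31) + 7*(-20)) = 327545 + (1860 - 140) = 327545 + 1720 = 329265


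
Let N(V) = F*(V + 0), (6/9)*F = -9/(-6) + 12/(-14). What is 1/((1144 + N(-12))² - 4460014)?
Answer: -49/155703357 ≈ -3.1470e-7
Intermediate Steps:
F = 27/28 (F = 3*(-9/(-6) + 12/(-14))/2 = 3*(-9*(-⅙) + 12*(-1/14))/2 = 3*(3/2 - 6/7)/2 = (3/2)*(9/14) = 27/28 ≈ 0.96429)
N(V) = 27*V/28 (N(V) = 27*(V + 0)/28 = 27*V/28)
1/((1144 + N(-12))² - 4460014) = 1/((1144 + (27/28)*(-12))² - 4460014) = 1/((1144 - 81/7)² - 4460014) = 1/((7927/7)² - 4460014) = 1/(62837329/49 - 4460014) = 1/(-155703357/49) = -49/155703357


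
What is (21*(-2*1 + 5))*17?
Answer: 1071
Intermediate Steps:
(21*(-2*1 + 5))*17 = (21*(-2 + 5))*17 = (21*3)*17 = 63*17 = 1071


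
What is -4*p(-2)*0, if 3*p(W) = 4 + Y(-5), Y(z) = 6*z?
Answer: 0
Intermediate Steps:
p(W) = -26/3 (p(W) = (4 + 6*(-5))/3 = (4 - 30)/3 = (⅓)*(-26) = -26/3)
-4*p(-2)*0 = -4*(-26/3)*0 = (104/3)*0 = 0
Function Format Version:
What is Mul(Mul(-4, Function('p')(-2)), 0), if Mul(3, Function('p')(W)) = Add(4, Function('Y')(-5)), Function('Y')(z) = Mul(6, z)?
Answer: 0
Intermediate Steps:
Function('p')(W) = Rational(-26, 3) (Function('p')(W) = Mul(Rational(1, 3), Add(4, Mul(6, -5))) = Mul(Rational(1, 3), Add(4, -30)) = Mul(Rational(1, 3), -26) = Rational(-26, 3))
Mul(Mul(-4, Function('p')(-2)), 0) = Mul(Mul(-4, Rational(-26, 3)), 0) = Mul(Rational(104, 3), 0) = 0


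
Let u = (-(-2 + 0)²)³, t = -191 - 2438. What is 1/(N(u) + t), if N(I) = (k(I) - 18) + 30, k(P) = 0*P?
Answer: -1/2617 ≈ -0.00038212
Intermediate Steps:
k(P) = 0
t = -2629
u = -64 (u = (-1*(-2)²)³ = (-1*4)³ = (-4)³ = -64)
N(I) = 12 (N(I) = (0 - 18) + 30 = -18 + 30 = 12)
1/(N(u) + t) = 1/(12 - 2629) = 1/(-2617) = -1/2617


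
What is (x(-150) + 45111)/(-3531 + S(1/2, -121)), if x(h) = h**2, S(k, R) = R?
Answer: -67611/3652 ≈ -18.513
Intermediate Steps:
(x(-150) + 45111)/(-3531 + S(1/2, -121)) = ((-150)**2 + 45111)/(-3531 - 121) = (22500 + 45111)/(-3652) = 67611*(-1/3652) = -67611/3652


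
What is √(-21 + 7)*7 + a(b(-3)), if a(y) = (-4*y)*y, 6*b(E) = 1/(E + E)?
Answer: -1/324 + 7*I*√14 ≈ -0.0030864 + 26.192*I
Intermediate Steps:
b(E) = 1/(12*E) (b(E) = 1/(6*(E + E)) = 1/(6*((2*E))) = (1/(2*E))/6 = 1/(12*E))
a(y) = -4*y²
√(-21 + 7)*7 + a(b(-3)) = √(-21 + 7)*7 - 4*((1/12)/(-3))² = √(-14)*7 - 4*((1/12)*(-⅓))² = (I*√14)*7 - 4*(-1/36)² = 7*I*√14 - 4*1/1296 = 7*I*√14 - 1/324 = -1/324 + 7*I*√14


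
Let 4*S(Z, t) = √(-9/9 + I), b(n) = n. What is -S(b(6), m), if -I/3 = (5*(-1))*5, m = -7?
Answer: -√74/4 ≈ -2.1506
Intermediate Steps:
I = 75 (I = -3*5*(-1)*5 = -(-15)*5 = -3*(-25) = 75)
S(Z, t) = √74/4 (S(Z, t) = √(-9/9 + 75)/4 = √(-9*⅑ + 75)/4 = √(-1 + 75)/4 = √74/4)
-S(b(6), m) = -√74/4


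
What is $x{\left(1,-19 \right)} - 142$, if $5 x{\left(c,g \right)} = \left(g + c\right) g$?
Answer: $- \frac{368}{5} \approx -73.6$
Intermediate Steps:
$x{\left(c,g \right)} = \frac{g \left(c + g\right)}{5}$ ($x{\left(c,g \right)} = \frac{\left(g + c\right) g}{5} = \frac{\left(c + g\right) g}{5} = \frac{g \left(c + g\right)}{5}$)
$x{\left(1,-19 \right)} - 142 = \frac{1}{5} \left(-19\right) \left(1 - 19\right) - 142 = \frac{1}{5} \left(-19\right) \left(-18\right) - 142 = \frac{342}{5} - 142 = - \frac{368}{5}$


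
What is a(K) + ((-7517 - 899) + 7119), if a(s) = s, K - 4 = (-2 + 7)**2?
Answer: -1268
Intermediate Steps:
K = 29 (K = 4 + (-2 + 7)**2 = 4 + 5**2 = 4 + 25 = 29)
a(K) + ((-7517 - 899) + 7119) = 29 + ((-7517 - 899) + 7119) = 29 + (-8416 + 7119) = 29 - 1297 = -1268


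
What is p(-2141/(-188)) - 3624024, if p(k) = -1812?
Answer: -3625836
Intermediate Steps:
p(-2141/(-188)) - 3624024 = -1812 - 3624024 = -3625836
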